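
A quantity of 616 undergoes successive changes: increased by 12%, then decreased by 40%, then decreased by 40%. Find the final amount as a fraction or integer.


Start: 616
Step 1: increase by 12% => multiply by 112/100
  616 * 112/100 = 17248/25
Step 2: decrease by 40% => multiply by 60/100
  17248/25 * 60/100 = 51744/125
Step 3: decrease by 40% => multiply by 60/100
  51744/125 * 60/100 = 155232/625
Final value = 155232/625

155232/625


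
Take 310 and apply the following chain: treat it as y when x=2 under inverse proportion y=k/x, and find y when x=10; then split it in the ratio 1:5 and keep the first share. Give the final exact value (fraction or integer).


Start with 310.
Step 1: Inverse prop: k = (310)*2; new y = k/10 = 310*2/10 = 62
Step 2: Split 1:5, first share = 62 * 1/6 = 31/3
Final result = 31/3

31/3


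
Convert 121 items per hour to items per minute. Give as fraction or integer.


Converting from per hour to per minute
Rate = 121 items per hour
Divide by 60: 121/60
= 121/60 items per minute

121/60


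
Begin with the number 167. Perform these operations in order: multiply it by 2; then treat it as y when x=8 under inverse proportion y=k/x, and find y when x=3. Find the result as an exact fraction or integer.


Start with 167.
Step 1: Multiply by 2: 167 * 2 = 334
Step 2: Inverse prop: k = (334)*8; new y = k/3 = 334*8/3 = 2672/3
Final result = 2672/3

2672/3


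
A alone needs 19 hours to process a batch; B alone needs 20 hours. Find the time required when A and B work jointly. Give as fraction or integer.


Rate of A = 1/19 job per hour
Rate of B = 1/20 job per hour
Combined rate = 1/19 + 1/20
Find common denominator: (20 + 19)/(19*20) = 39/380
Combined rate = 39/380 job per hour
Time together = 1 / (39/380) = 380/39 hours

380/39


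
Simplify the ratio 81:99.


Find GCD(81, 99)
GCD = 9
Divide both by 9: 81/9 = 9, 99/9 = 11
Simplified ratio = 9:11

9:11


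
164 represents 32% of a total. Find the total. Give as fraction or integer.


Given: 164 is 32% of the whole
Set up: 164 = 32/100 * whole
whole = 164 * 100 / 32
whole = 16400 / 32
whole = 1025/2

1025/2


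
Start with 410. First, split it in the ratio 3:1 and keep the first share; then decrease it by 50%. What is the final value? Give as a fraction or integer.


Start with 410.
Step 1: Split 3:1, first share = 410 * 3/4 = 615/2
Step 2: Decrease by 50%: 615/2 * 50/100 = 615/4
Final result = 615/4

615/4


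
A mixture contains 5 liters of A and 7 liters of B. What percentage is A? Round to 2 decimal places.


Volume of A = 5 L
Volume of B = 7 L
Total volume = 5 + 7 = 12 L
Percentage of A = (5/12) * 100
= 41.67%

41.67


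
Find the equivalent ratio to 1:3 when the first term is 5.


Original ratio: 1:3
First term target: 5
Scale factor = 5 / 1 = 5
Multiply second term: 3 * 5 = 15
Equivalent ratio = 5:15

5:15


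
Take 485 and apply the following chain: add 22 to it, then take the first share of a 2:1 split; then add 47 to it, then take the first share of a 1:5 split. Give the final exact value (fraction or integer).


Start with 485.
Step 1: Add 22: 485+22=507; split 2:1 first = 507*2/3 = 338
Step 2: Add 47: 338+47=385; split 1:5 first = 385*1/6 = 385/6
Final result = 385/6

385/6


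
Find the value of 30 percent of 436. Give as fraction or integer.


Compute 30% of 436
Convert percentage: 30% = 30/100
Multiply: 436 * 30/100
= 13080/100
= 654/5

654/5


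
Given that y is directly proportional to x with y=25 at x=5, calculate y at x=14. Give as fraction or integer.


Direct proportion: y = kx
Find k: k = 25/5 = 5
Compute y at x=14: y = 5 * 14
y = 70

70


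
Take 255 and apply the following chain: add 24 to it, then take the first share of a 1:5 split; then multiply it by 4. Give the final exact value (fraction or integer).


Start with 255.
Step 1: Add 24: 255+24=279; split 1:5 first = 279*1/6 = 93/2
Step 2: Multiply by 4: 93/2 * 4 = 186
Final result = 186

186


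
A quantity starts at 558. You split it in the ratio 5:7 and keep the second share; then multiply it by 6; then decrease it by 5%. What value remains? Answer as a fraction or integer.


Start with 558.
Step 1: Split 5:7, second share = 558 * 7/12 = 651/2
Step 2: Multiply by 6: 651/2 * 6 = 1953
Step 3: Decrease by 5%: 1953 * 95/100 = 37107/20
Final result = 37107/20

37107/20


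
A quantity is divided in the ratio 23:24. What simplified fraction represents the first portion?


Total parts = 23 + 24 = 47
First part fraction = 23/47
Simplify: 23/47 = 23/47

23/47


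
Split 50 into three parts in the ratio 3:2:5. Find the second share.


Ratio = 3:2:5
Total parts = 3 + 2 + 5 = 10
Value per part = 50 / 10 = 5
First share = 3 * 5 = 15
Middle share = 2 * 5 = 10
Third share = 5 * 5 = 25

10


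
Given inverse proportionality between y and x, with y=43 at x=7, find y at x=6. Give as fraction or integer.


Inverse proportion: y = k/x
Find k: k = 7 * 43 = 301
Compute y at x=6: y = 301/6
y = 301/6

301/6


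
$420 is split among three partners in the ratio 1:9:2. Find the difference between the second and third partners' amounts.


Total parts = 1 + 9 + 2 = 12
Value per part = 420 / 12 = 35
Shares: 1*35=35, 9*35=315, 2*35=70
Second share = 315, third share = 70
Difference = |315 - 70| = 245

245


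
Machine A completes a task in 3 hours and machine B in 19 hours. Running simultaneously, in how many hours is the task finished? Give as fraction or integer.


Rate of A = 1/3 job per hour
Rate of B = 1/19 job per hour
Combined rate = 1/3 + 1/19
Find common denominator: (19 + 3)/(3*19) = 22/57
Combined rate = 22/57 job per hour
Time together = 1 / (22/57) = 57/22 hours

57/22


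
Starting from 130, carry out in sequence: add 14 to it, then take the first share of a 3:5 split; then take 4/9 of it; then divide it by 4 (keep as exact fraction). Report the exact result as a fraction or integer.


Start with 130.
Step 1: Add 14: 130+14=144; split 3:5 first = 144*3/8 = 54
Step 2: Take 4/9: 54 * 4/9 = 24
Step 3: Divide by 4: 24 / 4 = 6
Final result = 6

6


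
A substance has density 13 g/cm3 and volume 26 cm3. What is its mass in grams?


Using mass = density * volume
Density = 13 g/cm3
Volume = 26 cm3
Mass = 13 * 26
= 338 g

338


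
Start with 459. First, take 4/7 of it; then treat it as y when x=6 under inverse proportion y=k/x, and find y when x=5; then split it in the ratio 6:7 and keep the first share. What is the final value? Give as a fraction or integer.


Start with 459.
Step 1: Take 4/7: 459 * 4/7 = 1836/7
Step 2: Inverse prop: k = (1836/7)*6; new y = k/5 = 1836/7*6/5 = 11016/35
Step 3: Split 6:7, first share = 11016/35 * 6/13 = 66096/455
Final result = 66096/455

66096/455


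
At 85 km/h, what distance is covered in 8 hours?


Using distance = speed * time
Speed = 85 km/h
Time = 8 hours
Distance = 85 * 8
= 680 km

680


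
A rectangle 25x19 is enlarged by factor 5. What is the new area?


Original dimensions: 25 x 19
Enlargement factor = 5
New width = 25 * 5 = 125
New height = 19 * 5 = 95
New area = 125 * 95 = 11875

11875


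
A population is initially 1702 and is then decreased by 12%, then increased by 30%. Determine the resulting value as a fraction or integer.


Start: 1702
Step 1: decrease by 12% => multiply by 88/100
  1702 * 88/100 = 37444/25
Step 2: increase by 30% => multiply by 130/100
  37444/25 * 130/100 = 243386/125
Final value = 243386/125

243386/125


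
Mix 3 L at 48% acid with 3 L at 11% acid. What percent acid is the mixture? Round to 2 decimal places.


Solute in mixture 1 = 48% of 3 L = 3*48/100 = 36/25 L
Solute in mixture 2 = 11% of 3 L = 3*11/100 = 33/100 L
Total solute = 36/25 + 33/100 = 177/100 L
Total volume = 3 + 3 = 6 L
Final concentration = 177/100/6 * 100 = 29.50%

29.50


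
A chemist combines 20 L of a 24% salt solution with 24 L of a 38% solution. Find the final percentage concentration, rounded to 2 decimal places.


Solute in mixture 1 = 24% of 20 L = 20*24/100 = 24/5 L
Solute in mixture 2 = 38% of 24 L = 24*38/100 = 228/25 L
Total solute = 24/5 + 228/25 = 348/25 L
Total volume = 20 + 24 = 44 L
Final concentration = 348/25/44 * 100 = 31.64%

31.64


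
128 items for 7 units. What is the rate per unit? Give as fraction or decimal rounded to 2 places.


Total items = 128
Number of units = 7
Unit rate = 128 / 7
= 18.29 items per unit

18.29


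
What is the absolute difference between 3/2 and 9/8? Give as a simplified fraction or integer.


Simplify: 3/2 = 3/2 and 9/8 = 9/8
Find common denominator: LCD = 8
Convert: 12/8 and 9/8
Difference = |12 - 9|/8 = 3/8
Simplified = 3/8

3/8


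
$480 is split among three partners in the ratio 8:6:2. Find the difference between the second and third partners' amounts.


Total parts = 8 + 6 + 2 = 16
Value per part = 480 / 16 = 30
Shares: 8*30=240, 6*30=180, 2*30=60
Second share = 180, third share = 60
Difference = |180 - 60| = 120

120


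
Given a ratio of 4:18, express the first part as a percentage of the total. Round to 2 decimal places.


Total parts = 4 + 18 = 22
First part fraction = 4/22
Percentage = (4/22) * 100
= 0.181818 * 100
= 18.18%

18.18


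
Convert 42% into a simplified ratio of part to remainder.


Part = 42%, Remainder = 58%
Ratio = 42:58
GCD(42, 58) = 2
Simplify: 21:29 = 21:29

21:29


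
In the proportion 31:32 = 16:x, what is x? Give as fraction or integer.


Setting up: 31/32 = 16/x
Cross multiply: 31 * x = 32 * 16
31x = 512
x = 512/31
x = 512/31

512/31


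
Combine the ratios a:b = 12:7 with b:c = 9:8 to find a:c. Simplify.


Given a:b = 12:7 and b:c = 9:8
Make b consistent. Multiply first ratio by 9: a:b = 108:63
Multiply second ratio by 7: b:c = 63:56
Now b = 63 in both, so a:b:c = 108:63:56
Therefore a:c = 108:56
Simplify by GCD: a:c = 27:14

27:14


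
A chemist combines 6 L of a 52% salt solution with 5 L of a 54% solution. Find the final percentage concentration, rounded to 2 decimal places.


Solute in mixture 1 = 52% of 6 L = 6*52/100 = 78/25 L
Solute in mixture 2 = 54% of 5 L = 5*54/100 = 27/10 L
Total solute = 78/25 + 27/10 = 291/50 L
Total volume = 6 + 5 = 11 L
Final concentration = 291/50/11 * 100 = 52.91%

52.91


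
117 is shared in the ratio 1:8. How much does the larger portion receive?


Total parts = 1 + 8 = 9
Value per part = 117 / 9 = 13
First share = 1 * 13 = 13
Second share = 8 * 13 = 104
Larger share = 104

104


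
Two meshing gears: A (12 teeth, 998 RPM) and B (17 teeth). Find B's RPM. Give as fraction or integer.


Gear ratio: teeth_A * RPM_A = teeth_B * RPM_B
12 * 998 = 17 * RPM_B
11976 = 17 * RPM_B
RPM_B = 11976 / 17
RPM_B = 11976/17

11976/17


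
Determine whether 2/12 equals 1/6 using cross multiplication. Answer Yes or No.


Cross multiply to check 2/12 = 1/6
Left cross product: 2 * 6 = 12
Right cross product: 12 * 1 = 12
12 = 12
Equal, so proportions match => Yes

Yes


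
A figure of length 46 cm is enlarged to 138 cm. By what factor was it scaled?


Original length = 46 cm
Scaled length = 138 cm
Scale factor = 138 / 46
= 3

3


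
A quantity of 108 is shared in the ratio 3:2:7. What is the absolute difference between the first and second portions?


Total parts = 3 + 2 + 7 = 12
Value per part = 108 / 12 = 9
Shares: 3*9=27, 2*9=18, 7*9=63
First share = 27, second share = 18
Difference = |27 - 18| = 9

9


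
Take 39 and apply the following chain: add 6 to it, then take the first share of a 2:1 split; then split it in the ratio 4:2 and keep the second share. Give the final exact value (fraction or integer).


Start with 39.
Step 1: Add 6: 39+6=45; split 2:1 first = 45*2/3 = 30
Step 2: Split 4:2, second share = 30 * 2/6 = 10
Final result = 10

10


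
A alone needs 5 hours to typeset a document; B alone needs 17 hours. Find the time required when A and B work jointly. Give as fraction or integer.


Rate of A = 1/5 job per hour
Rate of B = 1/17 job per hour
Combined rate = 1/5 + 1/17
Find common denominator: (17 + 5)/(5*17) = 22/85
Combined rate = 22/85 job per hour
Time together = 1 / (22/85) = 85/22 hours

85/22


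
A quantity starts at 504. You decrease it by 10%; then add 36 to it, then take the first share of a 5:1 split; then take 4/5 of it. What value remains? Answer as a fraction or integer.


Start with 504.
Step 1: Decrease by 10%: 504 * 90/100 = 2268/5
Step 2: Add 36: 2268/5+36=2448/5; split 5:1 first = 2448/5*5/6 = 408
Step 3: Take 4/5: 408 * 4/5 = 1632/5
Final result = 1632/5

1632/5


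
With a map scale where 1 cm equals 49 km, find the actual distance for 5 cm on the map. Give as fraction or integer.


Map scale: 1 cm = 49 km
Measured distance on map = 5 cm
Set up proportion: 5 * 49 / 1
= 245 / 1
= 245 km

245


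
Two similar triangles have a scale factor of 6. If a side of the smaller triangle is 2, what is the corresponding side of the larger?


Similar triangles have proportional sides
Scale factor = 6
Smaller side = 2
Corresponding larger side = 2 * 6
= 12

12


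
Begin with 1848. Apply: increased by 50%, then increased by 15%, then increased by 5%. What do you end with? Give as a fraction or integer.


Start: 1848
Step 1: increase by 50% => multiply by 150/100
  1848 * 150/100 = 2772
Step 2: increase by 15% => multiply by 115/100
  2772 * 115/100 = 15939/5
Step 3: increase by 5% => multiply by 105/100
  15939/5 * 105/100 = 334719/100
Final value = 334719/100

334719/100


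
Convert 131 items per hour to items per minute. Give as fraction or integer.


Converting from per hour to per minute
Rate = 131 items per hour
Divide by 60: 131/60
= 131/60 items per minute

131/60


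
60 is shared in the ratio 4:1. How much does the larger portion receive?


Total parts = 4 + 1 = 5
Value per part = 60 / 5 = 12
First share = 4 * 12 = 48
Second share = 1 * 12 = 12
Larger share = 48

48


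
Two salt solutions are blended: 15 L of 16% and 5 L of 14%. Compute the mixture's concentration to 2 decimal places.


Solute in mixture 1 = 16% of 15 L = 15*16/100 = 12/5 L
Solute in mixture 2 = 14% of 5 L = 5*14/100 = 7/10 L
Total solute = 12/5 + 7/10 = 31/10 L
Total volume = 15 + 5 = 20 L
Final concentration = 31/10/20 * 100 = 15.50%

15.50


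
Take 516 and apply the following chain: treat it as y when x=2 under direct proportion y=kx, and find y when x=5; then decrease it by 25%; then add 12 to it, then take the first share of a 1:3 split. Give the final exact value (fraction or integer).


Start with 516.
Step 1: Direct prop: k = (516)/2; new y = k*5 = 516*5/2 = 1290
Step 2: Decrease by 25%: 1290 * 75/100 = 1935/2
Step 3: Add 12: 1935/2+12=1959/2; split 1:3 first = 1959/2*1/4 = 1959/8
Final result = 1959/8

1959/8


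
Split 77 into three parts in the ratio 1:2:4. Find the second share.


Ratio = 1:2:4
Total parts = 1 + 2 + 4 = 7
Value per part = 77 / 7 = 11
First share = 1 * 11 = 11
Middle share = 2 * 11 = 22
Third share = 4 * 11 = 44

22


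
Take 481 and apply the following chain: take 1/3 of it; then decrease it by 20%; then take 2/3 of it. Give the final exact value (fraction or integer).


Start with 481.
Step 1: Take 1/3: 481 * 1/3 = 481/3
Step 2: Decrease by 20%: 481/3 * 80/100 = 1924/15
Step 3: Take 2/3: 1924/15 * 2/3 = 3848/45
Final result = 3848/45

3848/45


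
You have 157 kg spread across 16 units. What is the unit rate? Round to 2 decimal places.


Total kg = 157
Number of units = 16
Unit rate = 157 / 16
= 9.81 kg per unit

9.81


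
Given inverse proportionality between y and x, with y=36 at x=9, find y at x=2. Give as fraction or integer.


Inverse proportion: y = k/x
Find k: k = 9 * 36 = 324
Compute y at x=2: y = 324/2
y = 162

162


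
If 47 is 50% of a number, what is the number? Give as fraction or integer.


Given: 47 is 50% of the whole
Set up: 47 = 50/100 * whole
whole = 47 * 100 / 50
whole = 4700 / 50
whole = 94

94


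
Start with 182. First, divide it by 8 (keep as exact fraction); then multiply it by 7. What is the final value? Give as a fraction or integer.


Start with 182.
Step 1: Divide by 8: 182 / 8 = 91/4
Step 2: Multiply by 7: 91/4 * 7 = 637/4
Final result = 637/4

637/4


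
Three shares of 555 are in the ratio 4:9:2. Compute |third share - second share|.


Total parts = 4 + 9 + 2 = 15
Value per part = 555 / 15 = 37
Shares: 4*37=148, 9*37=333, 2*37=74
Third share = 74, second share = 333
Difference = |74 - 333| = 259

259


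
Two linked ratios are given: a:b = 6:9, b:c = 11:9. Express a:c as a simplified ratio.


Given a:b = 6:9 and b:c = 11:9
Make b consistent. Multiply first ratio by 11: a:b = 66:99
Multiply second ratio by 9: b:c = 99:81
Now b = 99 in both, so a:b:c = 66:99:81
Therefore a:c = 66:81
Simplify by GCD: a:c = 22:27

22:27


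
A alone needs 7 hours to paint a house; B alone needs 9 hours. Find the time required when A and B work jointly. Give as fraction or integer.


Rate of A = 1/7 job per hour
Rate of B = 1/9 job per hour
Combined rate = 1/7 + 1/9
Find common denominator: (9 + 7)/(7*9) = 16/63
Combined rate = 16/63 job per hour
Time together = 1 / (16/63) = 63/16 hours

63/16


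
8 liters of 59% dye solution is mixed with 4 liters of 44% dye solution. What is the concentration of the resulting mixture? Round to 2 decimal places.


Solute in mixture 1 = 59% of 8 L = 8*59/100 = 118/25 L
Solute in mixture 2 = 44% of 4 L = 4*44/100 = 44/25 L
Total solute = 118/25 + 44/25 = 162/25 L
Total volume = 8 + 4 = 12 L
Final concentration = 162/25/12 * 100 = 54.00%

54.00


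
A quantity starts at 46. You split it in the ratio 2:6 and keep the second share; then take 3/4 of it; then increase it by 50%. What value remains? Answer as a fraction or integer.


Start with 46.
Step 1: Split 2:6, second share = 46 * 6/8 = 69/2
Step 2: Take 3/4: 69/2 * 3/4 = 207/8
Step 3: Increase by 50%: 207/8 * 150/100 = 621/16
Final result = 621/16

621/16


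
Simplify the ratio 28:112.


Find GCD(28, 112)
GCD = 28
Divide both by 28: 28/28 = 1, 112/28 = 4
Simplified ratio = 1:4

1:4


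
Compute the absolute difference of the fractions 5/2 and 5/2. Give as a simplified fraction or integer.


Simplify: 5/2 = 5/2 and 5/2 = 5/2
Find common denominator: LCD = 2
Convert: 5/2 and 5/2
Difference = |5 - 5|/2 = 0/2
Simplified = 0

0


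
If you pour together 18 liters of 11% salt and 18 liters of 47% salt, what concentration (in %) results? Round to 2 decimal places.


Solute in mixture 1 = 11% of 18 L = 18*11/100 = 99/50 L
Solute in mixture 2 = 47% of 18 L = 18*47/100 = 423/50 L
Total solute = 99/50 + 423/50 = 261/25 L
Total volume = 18 + 18 = 36 L
Final concentration = 261/25/36 * 100 = 29.00%

29.00


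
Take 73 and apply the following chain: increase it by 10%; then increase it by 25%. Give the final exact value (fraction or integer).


Start with 73.
Step 1: Increase by 10%: 73 * 110/100 = 803/10
Step 2: Increase by 25%: 803/10 * 125/100 = 803/8
Final result = 803/8

803/8


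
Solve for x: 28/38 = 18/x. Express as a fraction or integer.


Setting up: 28/38 = 18/x
Cross multiply: 28 * x = 38 * 18
28x = 684
x = 684/28
x = 171/7

171/7


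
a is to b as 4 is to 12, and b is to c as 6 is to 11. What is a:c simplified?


Given a:b = 4:12 and b:c = 6:11
Make b consistent. Multiply first ratio by 6: a:b = 24:72
Multiply second ratio by 12: b:c = 72:132
Now b = 72 in both, so a:b:c = 24:72:132
Therefore a:c = 24:132
Simplify by GCD: a:c = 2:11

2:11


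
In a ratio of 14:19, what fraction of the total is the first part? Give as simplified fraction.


Total parts = 14 + 19 = 33
First part fraction = 14/33
Simplify: 14/33 = 14/33

14/33


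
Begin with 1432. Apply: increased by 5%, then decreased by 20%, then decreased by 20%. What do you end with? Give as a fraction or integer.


Start: 1432
Step 1: increase by 5% => multiply by 105/100
  1432 * 105/100 = 7518/5
Step 2: decrease by 20% => multiply by 80/100
  7518/5 * 80/100 = 30072/25
Step 3: decrease by 20% => multiply by 80/100
  30072/25 * 80/100 = 120288/125
Final value = 120288/125

120288/125


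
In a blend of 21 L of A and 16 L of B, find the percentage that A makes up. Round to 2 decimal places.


Volume of A = 21 L
Volume of B = 16 L
Total volume = 21 + 16 = 37 L
Percentage of A = (21/37) * 100
= 56.76%

56.76


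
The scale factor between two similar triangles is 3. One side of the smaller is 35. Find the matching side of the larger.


Similar triangles have proportional sides
Scale factor = 3
Smaller side = 35
Corresponding larger side = 35 * 3
= 105

105


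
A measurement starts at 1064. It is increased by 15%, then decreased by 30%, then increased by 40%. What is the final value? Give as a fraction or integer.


Start: 1064
Step 1: increase by 15% => multiply by 115/100
  1064 * 115/100 = 6118/5
Step 2: decrease by 30% => multiply by 70/100
  6118/5 * 70/100 = 21413/25
Step 3: increase by 40% => multiply by 140/100
  21413/25 * 140/100 = 149891/125
Final value = 149891/125

149891/125


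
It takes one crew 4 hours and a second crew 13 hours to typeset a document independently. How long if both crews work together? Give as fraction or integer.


Rate of A = 1/4 job per hour
Rate of B = 1/13 job per hour
Combined rate = 1/4 + 1/13
Find common denominator: (13 + 4)/(4*13) = 17/52
Combined rate = 17/52 job per hour
Time together = 1 / (17/52) = 52/17 hours

52/17


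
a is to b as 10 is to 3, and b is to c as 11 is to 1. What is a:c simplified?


Given a:b = 10:3 and b:c = 11:1
Make b consistent. Multiply first ratio by 11: a:b = 110:33
Multiply second ratio by 3: b:c = 33:3
Now b = 33 in both, so a:b:c = 110:33:3
Therefore a:c = 110:3
Simplify by GCD: a:c = 110:3

110:3


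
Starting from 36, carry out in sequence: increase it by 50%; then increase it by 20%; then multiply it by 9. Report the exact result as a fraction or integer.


Start with 36.
Step 1: Increase by 50%: 36 * 150/100 = 54
Step 2: Increase by 20%: 54 * 120/100 = 324/5
Step 3: Multiply by 9: 324/5 * 9 = 2916/5
Final result = 2916/5

2916/5


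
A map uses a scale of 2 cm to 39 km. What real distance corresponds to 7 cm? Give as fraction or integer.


Map scale: 2 cm = 39 km
Measured distance on map = 7 cm
Set up proportion: 7 * 39 / 2
= 273 / 2
= 273/2 km

273/2


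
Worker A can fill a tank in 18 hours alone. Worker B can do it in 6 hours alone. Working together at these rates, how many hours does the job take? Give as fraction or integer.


Rate of A = 1/18 job per hour
Rate of B = 1/6 job per hour
Combined rate = 1/18 + 1/6
Find common denominator: (6 + 18)/(18*6) = 24/108
Combined rate = 2/9 job per hour
Time together = 1 / (2/9) = 9/2 hours

9/2


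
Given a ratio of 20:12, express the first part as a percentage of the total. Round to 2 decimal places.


Total parts = 20 + 12 = 32
First part fraction = 20/32
Percentage = (20/32) * 100
= 0.625 * 100
= 62.50%

62.50


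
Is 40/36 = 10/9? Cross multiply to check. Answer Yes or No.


Cross multiply to check 40/36 = 10/9
Left cross product: 40 * 9 = 360
Right cross product: 36 * 10 = 360
360 = 360
Equal, so proportions match => Yes

Yes


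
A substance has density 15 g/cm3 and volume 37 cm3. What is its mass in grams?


Using mass = density * volume
Density = 15 g/cm3
Volume = 37 cm3
Mass = 15 * 37
= 555 g

555


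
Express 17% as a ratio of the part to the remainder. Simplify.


Part = 17%, Remainder = 83%
Ratio = 17:83
GCD(17, 83) = 1
Simplify: 17:83 = 17:83

17:83


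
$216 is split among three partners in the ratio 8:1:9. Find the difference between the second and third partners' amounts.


Total parts = 8 + 1 + 9 = 18
Value per part = 216 / 18 = 12
Shares: 8*12=96, 1*12=12, 9*12=108
Second share = 12, third share = 108
Difference = |12 - 108| = 96

96


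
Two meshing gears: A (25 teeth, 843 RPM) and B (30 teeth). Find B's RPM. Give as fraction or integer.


Gear ratio: teeth_A * RPM_A = teeth_B * RPM_B
25 * 843 = 30 * RPM_B
21075 = 30 * RPM_B
RPM_B = 21075 / 30
RPM_B = 1405/2

1405/2


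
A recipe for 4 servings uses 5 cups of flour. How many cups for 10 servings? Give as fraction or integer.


Original: 5 cups for 4 servings
Target servings = 10
Scaling factor = 10/4
New amount = 5 * 10/4
= 50/4
= 25/2 cups

25/2


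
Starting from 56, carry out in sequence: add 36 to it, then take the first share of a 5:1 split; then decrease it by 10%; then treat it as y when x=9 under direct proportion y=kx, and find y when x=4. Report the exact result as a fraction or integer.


Start with 56.
Step 1: Add 36: 56+36=92; split 5:1 first = 92*5/6 = 230/3
Step 2: Decrease by 10%: 230/3 * 90/100 = 69
Step 3: Direct prop: k = (69)/9; new y = k*4 = 69*4/9 = 92/3
Final result = 92/3

92/3


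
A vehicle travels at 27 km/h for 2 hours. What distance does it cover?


Using distance = speed * time
Speed = 27 km/h
Time = 2 hours
Distance = 27 * 2
= 54 km

54


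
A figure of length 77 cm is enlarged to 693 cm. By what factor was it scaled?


Original length = 77 cm
Scaled length = 693 cm
Scale factor = 693 / 77
= 9

9


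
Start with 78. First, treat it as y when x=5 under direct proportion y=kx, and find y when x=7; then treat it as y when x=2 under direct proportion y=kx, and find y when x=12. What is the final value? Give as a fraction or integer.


Start with 78.
Step 1: Direct prop: k = (78)/5; new y = k*7 = 78*7/5 = 546/5
Step 2: Direct prop: k = (546/5)/2; new y = k*12 = 546/5*12/2 = 3276/5
Final result = 3276/5

3276/5


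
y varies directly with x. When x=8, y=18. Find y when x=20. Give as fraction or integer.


Direct proportion: y = kx
Find k: k = 18/8 = 9/4
Compute y at x=20: y = 9/4 * 20
y = 45

45


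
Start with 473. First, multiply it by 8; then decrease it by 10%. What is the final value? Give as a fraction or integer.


Start with 473.
Step 1: Multiply by 8: 473 * 8 = 3784
Step 2: Decrease by 10%: 3784 * 90/100 = 17028/5
Final result = 17028/5

17028/5


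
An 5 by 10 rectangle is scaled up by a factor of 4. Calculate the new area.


Original dimensions: 5 x 10
Enlargement factor = 4
New width = 5 * 4 = 20
New height = 10 * 4 = 40
New area = 20 * 40 = 800

800


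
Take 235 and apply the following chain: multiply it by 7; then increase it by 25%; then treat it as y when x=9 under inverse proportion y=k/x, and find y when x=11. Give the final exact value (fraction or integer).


Start with 235.
Step 1: Multiply by 7: 235 * 7 = 1645
Step 2: Increase by 25%: 1645 * 125/100 = 8225/4
Step 3: Inverse prop: k = (8225/4)*9; new y = k/11 = 8225/4*9/11 = 74025/44
Final result = 74025/44

74025/44


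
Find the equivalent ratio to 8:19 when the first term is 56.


Original ratio: 8:19
First term target: 56
Scale factor = 56 / 8 = 7
Multiply second term: 19 * 7 = 133
Equivalent ratio = 56:133

56:133


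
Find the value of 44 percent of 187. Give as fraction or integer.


Compute 44% of 187
Convert percentage: 44% = 44/100
Multiply: 187 * 44/100
= 8228/100
= 2057/25

2057/25


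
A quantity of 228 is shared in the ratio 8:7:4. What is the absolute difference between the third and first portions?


Total parts = 8 + 7 + 4 = 19
Value per part = 228 / 19 = 12
Shares: 8*12=96, 7*12=84, 4*12=48
Third share = 48, first share = 96
Difference = |48 - 96| = 48

48


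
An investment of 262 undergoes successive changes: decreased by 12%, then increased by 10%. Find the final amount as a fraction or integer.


Start: 262
Step 1: decrease by 12% => multiply by 88/100
  262 * 88/100 = 5764/25
Step 2: increase by 10% => multiply by 110/100
  5764/25 * 110/100 = 31702/125
Final value = 31702/125

31702/125


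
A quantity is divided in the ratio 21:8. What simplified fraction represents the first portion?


Total parts = 21 + 8 = 29
First part fraction = 21/29
Simplify: 21/29 = 21/29

21/29


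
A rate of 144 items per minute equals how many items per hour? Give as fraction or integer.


Converting from per minute to per hour
Rate = 144 items per minute
Multiply by 60: 144 * 60
= 8640 items per hour

8640


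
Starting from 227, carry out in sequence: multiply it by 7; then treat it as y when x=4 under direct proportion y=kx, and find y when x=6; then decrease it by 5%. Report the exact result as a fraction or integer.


Start with 227.
Step 1: Multiply by 7: 227 * 7 = 1589
Step 2: Direct prop: k = (1589)/4; new y = k*6 = 1589*6/4 = 4767/2
Step 3: Decrease by 5%: 4767/2 * 95/100 = 90573/40
Final result = 90573/40

90573/40


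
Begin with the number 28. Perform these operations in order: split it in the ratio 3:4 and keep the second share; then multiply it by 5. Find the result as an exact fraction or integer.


Start with 28.
Step 1: Split 3:4, second share = 28 * 4/7 = 16
Step 2: Multiply by 5: 16 * 5 = 80
Final result = 80

80


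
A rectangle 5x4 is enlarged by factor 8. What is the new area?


Original dimensions: 5 x 4
Enlargement factor = 8
New width = 5 * 8 = 40
New height = 4 * 8 = 32
New area = 40 * 32 = 1280

1280


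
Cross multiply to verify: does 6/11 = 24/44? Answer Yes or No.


Cross multiply to check 6/11 = 24/44
Left cross product: 6 * 44 = 264
Right cross product: 11 * 24 = 264
264 = 264
Equal, so proportions match => Yes

Yes


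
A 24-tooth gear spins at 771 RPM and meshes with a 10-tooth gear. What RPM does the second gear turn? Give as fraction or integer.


Gear ratio: teeth_A * RPM_A = teeth_B * RPM_B
24 * 771 = 10 * RPM_B
18504 = 10 * RPM_B
RPM_B = 18504 / 10
RPM_B = 9252/5

9252/5


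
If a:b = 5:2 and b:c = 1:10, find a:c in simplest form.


Given a:b = 5:2 and b:c = 1:10
Make b consistent. Multiply first ratio by 1: a:b = 5:2
Multiply second ratio by 2: b:c = 2:20
Now b = 2 in both, so a:b:c = 5:2:20
Therefore a:c = 5:20
Simplify by GCD: a:c = 1:4

1:4


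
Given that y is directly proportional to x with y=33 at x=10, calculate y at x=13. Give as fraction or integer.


Direct proportion: y = kx
Find k: k = 33/10 = 33/10
Compute y at x=13: y = 33/10 * 13
y = 429/10

429/10


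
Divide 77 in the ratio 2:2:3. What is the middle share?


Ratio = 2:2:3
Total parts = 2 + 2 + 3 = 7
Value per part = 77 / 7 = 11
First share = 2 * 11 = 22
Middle share = 2 * 11 = 22
Third share = 3 * 11 = 33

22


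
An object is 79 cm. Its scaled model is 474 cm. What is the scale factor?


Original length = 79 cm
Scaled length = 474 cm
Scale factor = 474 / 79
= 6

6


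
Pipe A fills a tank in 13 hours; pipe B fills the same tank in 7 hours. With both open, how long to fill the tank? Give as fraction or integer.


Rate of A = 1/13 job per hour
Rate of B = 1/7 job per hour
Combined rate = 1/13 + 1/7
Find common denominator: (7 + 13)/(13*7) = 20/91
Combined rate = 20/91 job per hour
Time together = 1 / (20/91) = 91/20 hours

91/20


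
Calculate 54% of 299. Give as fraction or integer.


Compute 54% of 299
Convert percentage: 54% = 54/100
Multiply: 299 * 54/100
= 16146/100
= 8073/50

8073/50


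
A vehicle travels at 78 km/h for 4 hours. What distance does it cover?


Using distance = speed * time
Speed = 78 km/h
Time = 4 hours
Distance = 78 * 4
= 312 km

312


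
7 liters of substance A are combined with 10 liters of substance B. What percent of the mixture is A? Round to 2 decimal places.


Volume of A = 7 L
Volume of B = 10 L
Total volume = 7 + 10 = 17 L
Percentage of A = (7/17) * 100
= 41.18%

41.18


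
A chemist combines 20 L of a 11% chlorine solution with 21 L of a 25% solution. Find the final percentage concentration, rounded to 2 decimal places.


Solute in mixture 1 = 11% of 20 L = 20*11/100 = 11/5 L
Solute in mixture 2 = 25% of 21 L = 21*25/100 = 21/4 L
Total solute = 11/5 + 21/4 = 149/20 L
Total volume = 20 + 21 = 41 L
Final concentration = 149/20/41 * 100 = 18.17%

18.17


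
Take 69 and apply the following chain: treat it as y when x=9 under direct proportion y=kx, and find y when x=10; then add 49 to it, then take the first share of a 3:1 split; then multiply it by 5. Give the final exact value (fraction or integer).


Start with 69.
Step 1: Direct prop: k = (69)/9; new y = k*10 = 69*10/9 = 230/3
Step 2: Add 49: 230/3+49=377/3; split 3:1 first = 377/3*3/4 = 377/4
Step 3: Multiply by 5: 377/4 * 5 = 1885/4
Final result = 1885/4

1885/4


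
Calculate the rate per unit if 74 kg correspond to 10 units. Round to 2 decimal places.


Total kg = 74
Number of units = 10
Unit rate = 74 / 10
= 7.40 kg per unit

7.40


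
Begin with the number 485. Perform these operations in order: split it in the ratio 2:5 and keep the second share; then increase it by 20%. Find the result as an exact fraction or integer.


Start with 485.
Step 1: Split 2:5, second share = 485 * 5/7 = 2425/7
Step 2: Increase by 20%: 2425/7 * 120/100 = 2910/7
Final result = 2910/7

2910/7


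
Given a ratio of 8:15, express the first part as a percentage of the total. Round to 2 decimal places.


Total parts = 8 + 15 = 23
First part fraction = 8/23
Percentage = (8/23) * 100
= 0.347826 * 100
= 34.78%

34.78


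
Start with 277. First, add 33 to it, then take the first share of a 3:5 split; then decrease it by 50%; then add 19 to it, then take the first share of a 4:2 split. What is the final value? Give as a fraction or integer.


Start with 277.
Step 1: Add 33: 277+33=310; split 3:5 first = 310*3/8 = 465/4
Step 2: Decrease by 50%: 465/4 * 50/100 = 465/8
Step 3: Add 19: 465/8+19=617/8; split 4:2 first = 617/8*4/6 = 617/12
Final result = 617/12

617/12


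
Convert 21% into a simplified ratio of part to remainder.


Part = 21%, Remainder = 79%
Ratio = 21:79
GCD(21, 79) = 1
Simplify: 21:79 = 21:79

21:79


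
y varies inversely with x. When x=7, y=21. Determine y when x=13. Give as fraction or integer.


Inverse proportion: y = k/x
Find k: k = 7 * 21 = 147
Compute y at x=13: y = 147/13
y = 147/13

147/13


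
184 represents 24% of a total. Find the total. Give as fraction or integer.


Given: 184 is 24% of the whole
Set up: 184 = 24/100 * whole
whole = 184 * 100 / 24
whole = 18400 / 24
whole = 2300/3

2300/3


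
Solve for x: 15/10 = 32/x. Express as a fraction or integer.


Setting up: 15/10 = 32/x
Cross multiply: 15 * x = 10 * 32
15x = 320
x = 320/15
x = 64/3

64/3


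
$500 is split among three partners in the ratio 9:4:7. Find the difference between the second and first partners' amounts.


Total parts = 9 + 4 + 7 = 20
Value per part = 500 / 20 = 25
Shares: 9*25=225, 4*25=100, 7*25=175
Second share = 100, first share = 225
Difference = |100 - 225| = 125

125


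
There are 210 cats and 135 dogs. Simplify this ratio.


Find GCD(210, 135)
GCD = 15
Divide both by 15: 210/15 = 14, 135/15 = 9
Simplified ratio = 14:9

14:9


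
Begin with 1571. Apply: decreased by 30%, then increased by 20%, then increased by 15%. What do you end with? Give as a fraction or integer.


Start: 1571
Step 1: decrease by 30% => multiply by 70/100
  1571 * 70/100 = 10997/10
Step 2: increase by 20% => multiply by 120/100
  10997/10 * 120/100 = 32991/25
Step 3: increase by 15% => multiply by 115/100
  32991/25 * 115/100 = 758793/500
Final value = 758793/500

758793/500


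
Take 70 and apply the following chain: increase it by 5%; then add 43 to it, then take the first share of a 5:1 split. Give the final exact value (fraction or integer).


Start with 70.
Step 1: Increase by 5%: 70 * 105/100 = 147/2
Step 2: Add 43: 147/2+43=233/2; split 5:1 first = 233/2*5/6 = 1165/12
Final result = 1165/12

1165/12


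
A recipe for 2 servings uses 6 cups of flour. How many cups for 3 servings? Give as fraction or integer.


Original: 6 cups for 2 servings
Target servings = 3
Scaling factor = 3/2
New amount = 6 * 3/2
= 18/2
= 9 cups

9


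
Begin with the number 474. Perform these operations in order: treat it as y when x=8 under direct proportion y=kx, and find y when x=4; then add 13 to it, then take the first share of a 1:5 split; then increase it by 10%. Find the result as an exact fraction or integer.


Start with 474.
Step 1: Direct prop: k = (474)/8; new y = k*4 = 474*4/8 = 237
Step 2: Add 13: 237+13=250; split 1:5 first = 250*1/6 = 125/3
Step 3: Increase by 10%: 125/3 * 110/100 = 275/6
Final result = 275/6

275/6


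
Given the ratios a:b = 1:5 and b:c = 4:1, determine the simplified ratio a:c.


Given a:b = 1:5 and b:c = 4:1
Make b consistent. Multiply first ratio by 4: a:b = 4:20
Multiply second ratio by 5: b:c = 20:5
Now b = 20 in both, so a:b:c = 4:20:5
Therefore a:c = 4:5
Simplify by GCD: a:c = 4:5

4:5


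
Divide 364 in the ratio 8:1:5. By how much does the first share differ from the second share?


Total parts = 8 + 1 + 5 = 14
Value per part = 364 / 14 = 26
Shares: 8*26=208, 1*26=26, 5*26=130
First share = 208, second share = 26
Difference = |208 - 26| = 182

182


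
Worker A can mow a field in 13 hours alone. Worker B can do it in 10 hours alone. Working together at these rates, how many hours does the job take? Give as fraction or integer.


Rate of A = 1/13 job per hour
Rate of B = 1/10 job per hour
Combined rate = 1/13 + 1/10
Find common denominator: (10 + 13)/(13*10) = 23/130
Combined rate = 23/130 job per hour
Time together = 1 / (23/130) = 130/23 hours

130/23


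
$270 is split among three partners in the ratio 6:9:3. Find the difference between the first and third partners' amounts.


Total parts = 6 + 9 + 3 = 18
Value per part = 270 / 18 = 15
Shares: 6*15=90, 9*15=135, 3*15=45
First share = 90, third share = 45
Difference = |90 - 45| = 45

45


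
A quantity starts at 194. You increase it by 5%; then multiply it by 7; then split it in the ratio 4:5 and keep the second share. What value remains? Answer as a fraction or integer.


Start with 194.
Step 1: Increase by 5%: 194 * 105/100 = 2037/10
Step 2: Multiply by 7: 2037/10 * 7 = 14259/10
Step 3: Split 4:5, second share = 14259/10 * 5/9 = 4753/6
Final result = 4753/6

4753/6


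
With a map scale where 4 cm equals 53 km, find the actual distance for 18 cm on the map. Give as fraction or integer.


Map scale: 4 cm = 53 km
Measured distance on map = 18 cm
Set up proportion: 18 * 53 / 4
= 954 / 4
= 477/2 km

477/2


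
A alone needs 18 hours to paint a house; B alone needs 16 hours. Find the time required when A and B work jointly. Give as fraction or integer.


Rate of A = 1/18 job per hour
Rate of B = 1/16 job per hour
Combined rate = 1/18 + 1/16
Find common denominator: (16 + 18)/(18*16) = 34/288
Combined rate = 17/144 job per hour
Time together = 1 / (17/144) = 144/17 hours

144/17


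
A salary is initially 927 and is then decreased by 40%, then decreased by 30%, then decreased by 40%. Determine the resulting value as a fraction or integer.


Start: 927
Step 1: decrease by 40% => multiply by 60/100
  927 * 60/100 = 2781/5
Step 2: decrease by 30% => multiply by 70/100
  2781/5 * 70/100 = 19467/50
Step 3: decrease by 40% => multiply by 60/100
  19467/50 * 60/100 = 58401/250
Final value = 58401/250

58401/250


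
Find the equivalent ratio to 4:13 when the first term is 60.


Original ratio: 4:13
First term target: 60
Scale factor = 60 / 4 = 15
Multiply second term: 13 * 15 = 195
Equivalent ratio = 60:195

60:195


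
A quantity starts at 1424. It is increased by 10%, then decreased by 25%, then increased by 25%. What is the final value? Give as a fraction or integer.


Start: 1424
Step 1: increase by 10% => multiply by 110/100
  1424 * 110/100 = 7832/5
Step 2: decrease by 25% => multiply by 75/100
  7832/5 * 75/100 = 5874/5
Step 3: increase by 25% => multiply by 125/100
  5874/5 * 125/100 = 2937/2
Final value = 2937/2

2937/2


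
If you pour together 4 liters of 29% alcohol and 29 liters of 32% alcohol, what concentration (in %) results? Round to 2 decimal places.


Solute in mixture 1 = 29% of 4 L = 4*29/100 = 29/25 L
Solute in mixture 2 = 32% of 29 L = 29*32/100 = 232/25 L
Total solute = 29/25 + 232/25 = 261/25 L
Total volume = 4 + 29 = 33 L
Final concentration = 261/25/33 * 100 = 31.64%

31.64
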